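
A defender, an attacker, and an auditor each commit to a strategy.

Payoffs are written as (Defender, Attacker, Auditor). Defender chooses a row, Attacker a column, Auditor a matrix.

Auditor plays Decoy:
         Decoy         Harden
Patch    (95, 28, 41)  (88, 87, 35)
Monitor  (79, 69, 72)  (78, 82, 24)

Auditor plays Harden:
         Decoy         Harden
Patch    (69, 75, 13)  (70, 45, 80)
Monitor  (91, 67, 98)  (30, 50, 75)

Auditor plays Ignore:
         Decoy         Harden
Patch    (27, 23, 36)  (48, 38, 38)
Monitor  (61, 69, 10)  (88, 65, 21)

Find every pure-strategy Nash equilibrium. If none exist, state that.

The unique pure-strategy Nash equilibrium is (Monitor, Decoy, Harden).

(Patch, Decoy, Decoy): Attacker can switch to Harden (28 → 87). Not NE.
(Patch, Decoy, Harden): Defender can switch to Monitor (69 → 91). Not NE.
(Patch, Decoy, Ignore): Defender can switch to Monitor (27 → 61). Not NE.
(Patch, Harden, Decoy): Auditor can switch to Harden (35 → 80). Not NE.
(Patch, Harden, Harden): Attacker can switch to Decoy (45 → 75). Not NE.
(Patch, Harden, Ignore): Defender can switch to Monitor (48 → 88). Not NE.
(Monitor, Decoy, Harden): Defender gets 91, best alternative 69; Attacker gets 67, best alternative 50; Auditor gets 98, best alternative 72. No profitable deviation — NE.
(The remaining 5 profiles each have a profitable deviation by the same check.)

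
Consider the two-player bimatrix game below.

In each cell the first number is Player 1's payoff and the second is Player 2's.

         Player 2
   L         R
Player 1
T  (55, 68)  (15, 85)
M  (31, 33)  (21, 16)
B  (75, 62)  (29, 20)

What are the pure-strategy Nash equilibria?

Player 1 against L: payoffs 55, 31, 75 → best response B.
Player 1 against R: payoffs 15, 21, 29 → best response B.
Player 2 against T: payoffs 68, 85 → best response R.
Player 2 against M: payoffs 33, 16 → best response L.
Player 2 against B: payoffs 62, 20 → best response L.
Mutual best responses: (B, L).

The unique pure-strategy Nash equilibrium is (B, L).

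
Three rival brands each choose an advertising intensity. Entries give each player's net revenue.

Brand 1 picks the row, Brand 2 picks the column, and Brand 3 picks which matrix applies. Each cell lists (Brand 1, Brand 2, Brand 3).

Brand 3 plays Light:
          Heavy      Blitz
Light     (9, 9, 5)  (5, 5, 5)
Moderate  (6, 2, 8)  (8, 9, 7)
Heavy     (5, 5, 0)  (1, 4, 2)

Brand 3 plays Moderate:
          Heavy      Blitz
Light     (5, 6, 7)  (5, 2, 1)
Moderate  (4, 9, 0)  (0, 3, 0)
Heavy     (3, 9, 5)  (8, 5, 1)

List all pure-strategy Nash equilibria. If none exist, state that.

(Light, Heavy, Light): Brand 3 can switch to Moderate (5 → 7). Not NE.
(Light, Heavy, Moderate): Brand 1 gets 5, best alternative 4; Brand 2 gets 6, best alternative 2; Brand 3 gets 7, best alternative 5. No profitable deviation — NE.
(Light, Blitz, Light): Brand 1 can switch to Moderate (5 → 8). Not NE.
(Light, Blitz, Moderate): Brand 1 can switch to Heavy (5 → 8). Not NE.
(Moderate, Heavy, Light): Brand 1 can switch to Light (6 → 9). Not NE.
(Moderate, Heavy, Moderate): Brand 1 can switch to Light (4 → 5). Not NE.
(Moderate, Blitz, Light): Brand 1 gets 8, best alternative 5; Brand 2 gets 9, best alternative 2; Brand 3 gets 7, best alternative 0. No profitable deviation — NE.
(Moderate, Blitz, Moderate): Brand 1 can switch to Light (0 → 5). Not NE.
(The remaining 4 profiles each have a profitable deviation by the same check.)

The pure Nash equilibria are (Light, Heavy, Moderate) and (Moderate, Blitz, Light).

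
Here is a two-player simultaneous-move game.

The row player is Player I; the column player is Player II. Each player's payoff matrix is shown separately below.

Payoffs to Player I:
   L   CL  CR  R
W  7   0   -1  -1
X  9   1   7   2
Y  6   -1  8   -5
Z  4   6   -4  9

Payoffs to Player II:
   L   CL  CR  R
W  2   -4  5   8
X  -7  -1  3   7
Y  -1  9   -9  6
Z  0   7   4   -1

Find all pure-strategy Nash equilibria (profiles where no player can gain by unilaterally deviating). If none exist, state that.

Pure NE: (Z, CL)

Player I against L: payoffs 7, 9, 6, 4 → best response X.
Player I against CL: payoffs 0, 1, -1, 6 → best response Z.
Player I against CR: payoffs -1, 7, 8, -4 → best response Y.
Player I against R: payoffs -1, 2, -5, 9 → best response Z.
Player II against W: payoffs 2, -4, 5, 8 → best response R.
Player II against X: payoffs -7, -1, 3, 7 → best response R.
Player II against Y: payoffs -1, 9, -9, 6 → best response CL.
Player II against Z: payoffs 0, 7, 4, -1 → best response CL.
Mutual best responses: (Z, CL).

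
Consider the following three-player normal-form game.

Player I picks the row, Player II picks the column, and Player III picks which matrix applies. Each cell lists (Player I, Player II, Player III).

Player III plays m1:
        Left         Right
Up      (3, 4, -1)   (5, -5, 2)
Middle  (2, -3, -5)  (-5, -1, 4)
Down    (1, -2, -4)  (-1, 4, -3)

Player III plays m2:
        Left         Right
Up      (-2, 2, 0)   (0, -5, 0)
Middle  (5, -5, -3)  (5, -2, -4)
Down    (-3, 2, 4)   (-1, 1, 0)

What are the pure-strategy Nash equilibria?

No pure-strategy Nash equilibrium.

Mark each player's best response to every combination of opponents' strategies; a profile where every player is best-responding is a pure Nash equilibrium.
Player I against (Left, m1): payoffs 3, 2, 1 → best response Up.
Player I against (Left, m2): payoffs -2, 5, -3 → best response Middle.
Player I against (Right, m1): payoffs 5, -5, -1 → best response Up.
Player I against (Right, m2): payoffs 0, 5, -1 → best response Middle.
Player II against (Up, m1): payoffs 4, -5 → best response Left.
Player II against (Up, m2): payoffs 2, -5 → best response Left.
Player II against (Middle, m1): payoffs -3, -1 → best response Right.
Player II against (Middle, m2): payoffs -5, -2 → best response Right.
Player II against (Down, m1): payoffs -2, 4 → best response Right.
Player II against (Down, m2): payoffs 2, 1 → best response Left.
Player III against (Up, Left): payoffs -1, 0 → best response m2.
Player III against (Up, Right): payoffs 2, 0 → best response m1.
Player III against (Middle, Left): payoffs -5, -3 → best response m2.
Player III against (Middle, Right): payoffs 4, -4 → best response m1.
Player III against (Down, Left): payoffs -4, 4 → best response m2.
Player III against (Down, Right): payoffs -3, 0 → best response m2.
No profile is a mutual best response for all players.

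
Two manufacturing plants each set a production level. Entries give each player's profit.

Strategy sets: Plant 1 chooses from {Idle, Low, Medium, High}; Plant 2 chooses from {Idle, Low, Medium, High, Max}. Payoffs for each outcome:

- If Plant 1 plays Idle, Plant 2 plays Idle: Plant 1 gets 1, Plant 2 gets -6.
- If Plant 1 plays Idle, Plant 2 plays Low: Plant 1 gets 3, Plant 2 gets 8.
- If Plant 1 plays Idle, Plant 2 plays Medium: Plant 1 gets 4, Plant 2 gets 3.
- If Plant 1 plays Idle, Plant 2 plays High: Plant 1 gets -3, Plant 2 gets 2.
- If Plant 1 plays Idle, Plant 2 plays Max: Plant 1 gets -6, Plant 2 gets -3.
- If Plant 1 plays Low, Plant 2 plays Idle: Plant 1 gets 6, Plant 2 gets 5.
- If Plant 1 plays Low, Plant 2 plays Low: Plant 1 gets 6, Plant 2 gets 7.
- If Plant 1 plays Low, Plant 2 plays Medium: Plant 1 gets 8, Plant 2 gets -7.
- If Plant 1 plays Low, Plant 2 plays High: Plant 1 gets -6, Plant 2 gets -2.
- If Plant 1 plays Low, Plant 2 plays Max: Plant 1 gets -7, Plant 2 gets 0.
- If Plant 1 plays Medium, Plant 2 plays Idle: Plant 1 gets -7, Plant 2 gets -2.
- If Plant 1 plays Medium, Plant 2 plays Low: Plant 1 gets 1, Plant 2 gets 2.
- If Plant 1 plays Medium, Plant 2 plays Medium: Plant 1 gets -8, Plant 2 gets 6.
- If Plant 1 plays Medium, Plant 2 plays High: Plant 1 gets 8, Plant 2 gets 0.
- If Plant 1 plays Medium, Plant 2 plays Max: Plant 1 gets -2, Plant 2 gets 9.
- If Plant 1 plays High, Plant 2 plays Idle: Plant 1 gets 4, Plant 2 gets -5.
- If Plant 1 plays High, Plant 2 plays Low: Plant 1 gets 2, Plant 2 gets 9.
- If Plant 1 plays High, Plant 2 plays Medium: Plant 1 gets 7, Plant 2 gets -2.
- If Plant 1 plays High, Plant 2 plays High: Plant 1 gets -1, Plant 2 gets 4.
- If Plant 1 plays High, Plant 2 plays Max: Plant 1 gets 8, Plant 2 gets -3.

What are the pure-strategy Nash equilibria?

Pure NE: (Low, Low)

For each strategy profile, look for a profitable unilateral deviation.
(Idle, Idle): Plant 1 can switch to Low (1 → 6). Not NE.
(Idle, Low): Plant 1 can switch to Low (3 → 6). Not NE.
(Idle, Medium): Plant 1 can switch to Low (4 → 8). Not NE.
(Idle, High): Plant 1 can switch to Medium (-3 → 8). Not NE.
(Idle, Max): Plant 1 can switch to Medium (-6 → -2). Not NE.
(Low, Idle): Plant 2 can switch to Low (5 → 7). Not NE.
(Low, Low): Plant 1 gets 6, best alternative 3; Plant 2 gets 7, best alternative 5. No profitable deviation — NE.
(Low, Medium): Plant 2 can switch to Idle (-7 → 5). Not NE.
(Low, High): Plant 1 can switch to Idle (-6 → -3). Not NE.
(The remaining 11 profiles each have a profitable deviation by the same check.)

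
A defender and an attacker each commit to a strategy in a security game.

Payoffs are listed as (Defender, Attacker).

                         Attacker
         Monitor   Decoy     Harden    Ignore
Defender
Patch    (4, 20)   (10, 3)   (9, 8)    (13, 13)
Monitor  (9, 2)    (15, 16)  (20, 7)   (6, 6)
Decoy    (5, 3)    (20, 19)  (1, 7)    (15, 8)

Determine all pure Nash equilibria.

(Decoy, Decoy)

(Patch, Monitor): Defender can switch to Monitor (4 → 9). Not NE.
(Patch, Decoy): Defender can switch to Monitor (10 → 15). Not NE.
(Patch, Harden): Defender can switch to Monitor (9 → 20). Not NE.
(Patch, Ignore): Defender can switch to Decoy (13 → 15). Not NE.
(Monitor, Monitor): Attacker can switch to Decoy (2 → 16). Not NE.
(Monitor, Decoy): Defender can switch to Decoy (15 → 20). Not NE.
(Monitor, Harden): Attacker can switch to Decoy (7 → 16). Not NE.
(Monitor, Ignore): Defender can switch to Patch (6 → 13). Not NE.
(Decoy, Monitor): Defender can switch to Monitor (5 → 9). Not NE.
(Decoy, Decoy): Defender gets 20, best alternative 15; Attacker gets 19, best alternative 8. No profitable deviation — NE.
(Decoy, Harden): Defender can switch to Patch (1 → 9). Not NE.
(The remaining 1 profile has a profitable deviation by the same check.)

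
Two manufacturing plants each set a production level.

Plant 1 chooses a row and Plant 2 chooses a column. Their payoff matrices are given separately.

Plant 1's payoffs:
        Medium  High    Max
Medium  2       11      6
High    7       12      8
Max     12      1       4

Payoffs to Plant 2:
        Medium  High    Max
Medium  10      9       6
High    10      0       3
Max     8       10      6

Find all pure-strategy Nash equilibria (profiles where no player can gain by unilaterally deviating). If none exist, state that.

(Medium, Medium): Plant 1 can switch to High (2 → 7). Not NE.
(Medium, High): Plant 1 can switch to High (11 → 12). Not NE.
(Medium, Max): Plant 1 can switch to High (6 → 8). Not NE.
(High, Medium): Plant 1 can switch to Max (7 → 12). Not NE.
(High, High): Plant 2 can switch to Medium (0 → 10). Not NE.
(High, Max): Plant 2 can switch to Medium (3 → 10). Not NE.
(The remaining 3 profiles each have a profitable deviation by the same check.)

There is no pure-strategy Nash equilibrium.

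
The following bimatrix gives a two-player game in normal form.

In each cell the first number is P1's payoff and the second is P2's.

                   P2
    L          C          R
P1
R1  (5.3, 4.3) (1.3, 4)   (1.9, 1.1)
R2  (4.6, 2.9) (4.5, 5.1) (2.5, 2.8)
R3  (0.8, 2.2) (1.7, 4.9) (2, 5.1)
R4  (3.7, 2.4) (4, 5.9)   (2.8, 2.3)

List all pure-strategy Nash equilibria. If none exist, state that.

Pure-strategy Nash equilibria: (R1, L), (R2, C)

P1 against L: payoffs 5.3, 4.6, 0.8, 3.7 → best response R1.
P1 against C: payoffs 1.3, 4.5, 1.7, 4 → best response R2.
P1 against R: payoffs 1.9, 2.5, 2, 2.8 → best response R4.
P2 against R1: payoffs 4.3, 4, 1.1 → best response L.
P2 against R2: payoffs 2.9, 5.1, 2.8 → best response C.
P2 against R3: payoffs 2.2, 4.9, 5.1 → best response R.
P2 against R4: payoffs 2.4, 5.9, 2.3 → best response C.
Mutual best responses: (R1, L); (R2, C).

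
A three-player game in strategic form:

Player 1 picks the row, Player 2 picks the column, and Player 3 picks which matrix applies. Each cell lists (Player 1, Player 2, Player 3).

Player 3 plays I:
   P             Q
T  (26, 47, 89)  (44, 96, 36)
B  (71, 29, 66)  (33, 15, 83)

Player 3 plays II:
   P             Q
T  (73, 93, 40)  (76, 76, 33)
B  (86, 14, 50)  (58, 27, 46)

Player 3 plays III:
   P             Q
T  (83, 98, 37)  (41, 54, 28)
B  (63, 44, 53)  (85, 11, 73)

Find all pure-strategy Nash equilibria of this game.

(T, P, I): Player 1 can switch to B (26 → 71). Not NE.
(T, P, II): Player 1 can switch to B (73 → 86). Not NE.
(T, P, III): Player 3 can switch to I (37 → 89). Not NE.
(T, Q, I): Player 1 gets 44, best alternative 33; Player 2 gets 96, best alternative 47; Player 3 gets 36, best alternative 33. No profitable deviation — NE.
(T, Q, II): Player 2 can switch to P (76 → 93). Not NE.
(T, Q, III): Player 1 can switch to B (41 → 85). Not NE.
(B, P, I): Player 1 gets 71, best alternative 26; Player 2 gets 29, best alternative 15; Player 3 gets 66, best alternative 53. No profitable deviation — NE.
(B, P, II): Player 2 can switch to Q (14 → 27). Not NE.
(B, P, III): Player 1 can switch to T (63 → 83). Not NE.
(B, Q, I): Player 1 can switch to T (33 → 44). Not NE.
(B, Q, II): Player 1 can switch to T (58 → 76). Not NE.
(B, Q, III): Player 2 can switch to P (11 → 44). Not NE.

Pure-strategy Nash equilibria: (T, Q, I), (B, P, I)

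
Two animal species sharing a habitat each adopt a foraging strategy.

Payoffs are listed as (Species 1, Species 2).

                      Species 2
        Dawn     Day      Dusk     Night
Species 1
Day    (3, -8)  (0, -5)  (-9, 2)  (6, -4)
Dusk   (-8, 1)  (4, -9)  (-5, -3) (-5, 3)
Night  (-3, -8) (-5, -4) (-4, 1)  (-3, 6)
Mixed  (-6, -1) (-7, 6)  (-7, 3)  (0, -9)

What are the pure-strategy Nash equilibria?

Species 1 against Dawn: payoffs 3, -8, -3, -6 → best response Day.
Species 1 against Day: payoffs 0, 4, -5, -7 → best response Dusk.
Species 1 against Dusk: payoffs -9, -5, -4, -7 → best response Night.
Species 1 against Night: payoffs 6, -5, -3, 0 → best response Day.
Species 2 against Day: payoffs -8, -5, 2, -4 → best response Dusk.
Species 2 against Dusk: payoffs 1, -9, -3, 3 → best response Night.
Species 2 against Night: payoffs -8, -4, 1, 6 → best response Night.
Species 2 against Mixed: payoffs -1, 6, 3, -9 → best response Day.
No profile is a mutual best response for all players.

This game has no pure Nash equilibrium.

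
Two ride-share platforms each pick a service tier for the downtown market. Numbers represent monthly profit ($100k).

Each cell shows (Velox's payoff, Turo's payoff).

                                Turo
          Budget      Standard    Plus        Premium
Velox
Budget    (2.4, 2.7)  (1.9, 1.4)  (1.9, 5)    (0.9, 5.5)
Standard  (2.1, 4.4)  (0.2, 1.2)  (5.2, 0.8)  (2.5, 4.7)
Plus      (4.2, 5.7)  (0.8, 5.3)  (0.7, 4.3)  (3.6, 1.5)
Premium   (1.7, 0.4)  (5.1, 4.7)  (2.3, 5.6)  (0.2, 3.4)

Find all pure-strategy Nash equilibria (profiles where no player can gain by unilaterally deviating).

The unique pure-strategy Nash equilibrium is (Plus, Budget).

For each strategy profile, look for a profitable unilateral deviation.
(Budget, Budget): Velox can switch to Plus (2.4 → 4.2). Not NE.
(Budget, Standard): Velox can switch to Premium (1.9 → 5.1). Not NE.
(Budget, Plus): Velox can switch to Standard (1.9 → 5.2). Not NE.
(Budget, Premium): Velox can switch to Standard (0.9 → 2.5). Not NE.
(Standard, Budget): Velox can switch to Budget (2.1 → 2.4). Not NE.
(Standard, Standard): Velox can switch to Budget (0.2 → 1.9). Not NE.
(Standard, Plus): Turo can switch to Budget (0.8 → 4.4). Not NE.
(Standard, Premium): Velox can switch to Plus (2.5 → 3.6). Not NE.
(Plus, Budget): Velox gets 4.2, best alternative 2.4; Turo gets 5.7, best alternative 5.3. No profitable deviation — NE.
(Plus, Standard): Velox can switch to Budget (0.8 → 1.9). Not NE.
(Plus, Plus): Velox can switch to Budget (0.7 → 1.9). Not NE.
(Plus, Premium): Turo can switch to Budget (1.5 → 5.7). Not NE.
(Premium, Budget): Velox can switch to Budget (1.7 → 2.4). Not NE.
(The remaining 3 profiles each have a profitable deviation by the same check.)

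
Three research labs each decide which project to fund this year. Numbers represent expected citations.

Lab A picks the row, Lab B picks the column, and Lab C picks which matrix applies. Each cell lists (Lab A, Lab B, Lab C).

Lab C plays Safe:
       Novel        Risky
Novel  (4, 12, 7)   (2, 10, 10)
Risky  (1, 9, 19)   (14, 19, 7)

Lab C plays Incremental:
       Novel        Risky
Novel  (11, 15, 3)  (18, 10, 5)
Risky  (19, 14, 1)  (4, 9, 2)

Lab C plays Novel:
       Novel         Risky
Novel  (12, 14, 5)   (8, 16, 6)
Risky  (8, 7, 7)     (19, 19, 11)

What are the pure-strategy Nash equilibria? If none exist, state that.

(Novel, Novel, Safe); (Risky, Risky, Novel)

Check each profile: it is a Nash equilibrium iff no player can strictly gain by switching unilaterally.
(Novel, Novel, Safe): Lab A gets 4, best alternative 1; Lab B gets 12, best alternative 10; Lab C gets 7, best alternative 5. No profitable deviation — NE.
(Novel, Novel, Incremental): Lab A can switch to Risky (11 → 19). Not NE.
(Novel, Novel, Novel): Lab B can switch to Risky (14 → 16). Not NE.
(Novel, Risky, Safe): Lab A can switch to Risky (2 → 14). Not NE.
(Novel, Risky, Incremental): Lab B can switch to Novel (10 → 15). Not NE.
(Novel, Risky, Novel): Lab A can switch to Risky (8 → 19). Not NE.
(Risky, Novel, Safe): Lab A can switch to Novel (1 → 4). Not NE.
(Risky, Novel, Incremental): Lab C can switch to Safe (1 → 19). Not NE.
(Risky, Novel, Novel): Lab A can switch to Novel (8 → 12). Not NE.
(Risky, Risky, Safe): Lab C can switch to Novel (7 → 11). Not NE.
(Risky, Risky, Incremental): Lab A can switch to Novel (4 → 18). Not NE.
(Risky, Risky, Novel): Lab A gets 19, best alternative 8; Lab B gets 19, best alternative 7; Lab C gets 11, best alternative 7. No profitable deviation — NE.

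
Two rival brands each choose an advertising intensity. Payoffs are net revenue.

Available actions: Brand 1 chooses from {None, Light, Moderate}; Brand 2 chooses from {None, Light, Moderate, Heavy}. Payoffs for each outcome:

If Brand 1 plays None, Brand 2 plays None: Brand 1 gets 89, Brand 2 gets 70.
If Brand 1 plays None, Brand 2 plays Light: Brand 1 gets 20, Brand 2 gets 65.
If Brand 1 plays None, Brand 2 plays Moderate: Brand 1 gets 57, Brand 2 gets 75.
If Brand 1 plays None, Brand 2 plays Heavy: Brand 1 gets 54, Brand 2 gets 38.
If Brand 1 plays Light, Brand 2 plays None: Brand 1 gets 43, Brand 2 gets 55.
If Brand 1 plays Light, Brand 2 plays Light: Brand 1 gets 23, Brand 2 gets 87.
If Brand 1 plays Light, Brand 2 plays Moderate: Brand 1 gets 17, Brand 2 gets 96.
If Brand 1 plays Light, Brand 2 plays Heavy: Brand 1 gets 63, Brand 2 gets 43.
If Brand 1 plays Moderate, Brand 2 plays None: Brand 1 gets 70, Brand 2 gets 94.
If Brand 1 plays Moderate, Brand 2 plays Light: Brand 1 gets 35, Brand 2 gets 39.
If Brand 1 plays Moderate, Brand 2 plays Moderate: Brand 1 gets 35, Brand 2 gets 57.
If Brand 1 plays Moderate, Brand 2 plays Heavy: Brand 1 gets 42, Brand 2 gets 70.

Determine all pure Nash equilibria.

Pure NE: (None, Moderate)

Brand 1 against None: payoffs 89, 43, 70 → best response None.
Brand 1 against Light: payoffs 20, 23, 35 → best response Moderate.
Brand 1 against Moderate: payoffs 57, 17, 35 → best response None.
Brand 1 against Heavy: payoffs 54, 63, 42 → best response Light.
Brand 2 against None: payoffs 70, 65, 75, 38 → best response Moderate.
Brand 2 against Light: payoffs 55, 87, 96, 43 → best response Moderate.
Brand 2 against Moderate: payoffs 94, 39, 57, 70 → best response None.
Mutual best responses: (None, Moderate).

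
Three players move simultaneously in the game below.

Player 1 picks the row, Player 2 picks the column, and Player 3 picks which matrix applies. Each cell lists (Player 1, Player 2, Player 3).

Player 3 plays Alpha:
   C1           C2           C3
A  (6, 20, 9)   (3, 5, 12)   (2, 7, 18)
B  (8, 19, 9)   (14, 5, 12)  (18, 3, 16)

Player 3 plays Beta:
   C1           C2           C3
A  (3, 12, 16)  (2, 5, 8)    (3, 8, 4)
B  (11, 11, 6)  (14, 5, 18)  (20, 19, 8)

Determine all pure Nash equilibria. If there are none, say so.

Mark each player's best response to every combination of opponents' strategies; a profile where every player is best-responding is a pure Nash equilibrium.
Player 1 against (C1, Alpha): payoffs 6, 8 → best response B.
Player 1 against (C1, Beta): payoffs 3, 11 → best response B.
Player 1 against (C2, Alpha): payoffs 3, 14 → best response B.
Player 1 against (C2, Beta): payoffs 2, 14 → best response B.
Player 1 against (C3, Alpha): payoffs 2, 18 → best response B.
Player 1 against (C3, Beta): payoffs 3, 20 → best response B.
Player 2 against (A, Alpha): payoffs 20, 5, 7 → best response C1.
Player 2 against (A, Beta): payoffs 12, 5, 8 → best response C1.
Player 2 against (B, Alpha): payoffs 19, 5, 3 → best response C1.
Player 2 against (B, Beta): payoffs 11, 5, 19 → best response C3.
Player 3 against (A, C1): payoffs 9, 16 → best response Beta.
Player 3 against (A, C2): payoffs 12, 8 → best response Alpha.
Player 3 against (A, C3): payoffs 18, 4 → best response Alpha.
Player 3 against (B, C1): payoffs 9, 6 → best response Alpha.
Player 3 against (B, C2): payoffs 12, 18 → best response Beta.
Player 3 against (B, C3): payoffs 16, 8 → best response Alpha.
Mutual best responses: (B, C1, Alpha).

(B, C1, Alpha)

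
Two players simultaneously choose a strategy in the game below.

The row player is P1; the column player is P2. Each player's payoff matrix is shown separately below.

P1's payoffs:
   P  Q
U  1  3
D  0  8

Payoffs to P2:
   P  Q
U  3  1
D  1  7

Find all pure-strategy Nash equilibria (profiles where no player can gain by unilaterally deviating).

Pure-strategy Nash equilibria: (U, P) and (D, Q)

P1 against P: payoffs 1, 0 → best response U.
P1 against Q: payoffs 3, 8 → best response D.
P2 against U: payoffs 3, 1 → best response P.
P2 against D: payoffs 1, 7 → best response Q.
Mutual best responses: (U, P); (D, Q).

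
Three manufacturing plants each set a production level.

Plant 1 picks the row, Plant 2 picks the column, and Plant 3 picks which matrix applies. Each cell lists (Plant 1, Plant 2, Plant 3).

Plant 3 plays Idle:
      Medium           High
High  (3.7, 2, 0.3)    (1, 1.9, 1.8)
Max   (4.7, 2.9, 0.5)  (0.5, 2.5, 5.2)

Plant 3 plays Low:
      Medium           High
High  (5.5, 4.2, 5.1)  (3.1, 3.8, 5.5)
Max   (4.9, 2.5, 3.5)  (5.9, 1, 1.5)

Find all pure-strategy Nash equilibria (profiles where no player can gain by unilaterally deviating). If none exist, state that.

Pure NE: (High, Medium, Low)

Plant 1 against (Medium, Idle): payoffs 3.7, 4.7 → best response Max.
Plant 1 against (Medium, Low): payoffs 5.5, 4.9 → best response High.
Plant 1 against (High, Idle): payoffs 1, 0.5 → best response High.
Plant 1 against (High, Low): payoffs 3.1, 5.9 → best response Max.
Plant 2 against (High, Idle): payoffs 2, 1.9 → best response Medium.
Plant 2 against (High, Low): payoffs 4.2, 3.8 → best response Medium.
Plant 2 against (Max, Idle): payoffs 2.9, 2.5 → best response Medium.
Plant 2 against (Max, Low): payoffs 2.5, 1 → best response Medium.
Plant 3 against (High, Medium): payoffs 0.3, 5.1 → best response Low.
Plant 3 against (High, High): payoffs 1.8, 5.5 → best response Low.
Plant 3 against (Max, Medium): payoffs 0.5, 3.5 → best response Low.
Plant 3 against (Max, High): payoffs 5.2, 1.5 → best response Idle.
Mutual best responses: (High, Medium, Low).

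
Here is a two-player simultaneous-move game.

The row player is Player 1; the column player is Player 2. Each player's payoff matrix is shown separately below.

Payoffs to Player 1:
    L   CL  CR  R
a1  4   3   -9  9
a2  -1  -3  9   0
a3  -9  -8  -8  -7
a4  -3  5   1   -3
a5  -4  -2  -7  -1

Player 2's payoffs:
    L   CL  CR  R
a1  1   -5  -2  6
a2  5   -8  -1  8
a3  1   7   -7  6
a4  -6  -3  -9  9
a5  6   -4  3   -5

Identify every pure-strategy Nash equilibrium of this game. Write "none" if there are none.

(a1, L): Player 2 can switch to R (1 → 6). Not NE.
(a1, CL): Player 1 can switch to a4 (3 → 5). Not NE.
(a1, CR): Player 1 can switch to a2 (-9 → 9). Not NE.
(a1, R): Player 1 gets 9, best alternative 0; Player 2 gets 6, best alternative 1. No profitable deviation — NE.
(a2, L): Player 1 can switch to a1 (-1 → 4). Not NE.
(a2, CL): Player 1 can switch to a1 (-3 → 3). Not NE.
(a2, CR): Player 2 can switch to L (-1 → 5). Not NE.
(a2, R): Player 1 can switch to a1 (0 → 9). Not NE.
(a3, L): Player 1 can switch to a1 (-9 → 4). Not NE.
(a3, CL): Player 1 can switch to a1 (-8 → 3). Not NE.
(a3, CR): Player 1 can switch to a2 (-8 → 9). Not NE.
(a3, R): Player 1 can switch to a1 (-7 → 9). Not NE.
(a4, L): Player 1 can switch to a1 (-3 → 4). Not NE.
(The remaining 7 profiles each have a profitable deviation by the same check.)

The unique pure-strategy Nash equilibrium is (a1, R).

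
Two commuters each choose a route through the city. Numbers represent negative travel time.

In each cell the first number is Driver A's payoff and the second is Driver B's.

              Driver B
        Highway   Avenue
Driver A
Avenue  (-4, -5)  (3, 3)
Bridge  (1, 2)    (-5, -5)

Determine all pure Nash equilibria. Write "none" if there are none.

Pure-strategy Nash equilibria: (Avenue, Avenue), (Bridge, Highway)

Mark each player's best response to every combination of opponents' strategies; a profile where every player is best-responding is a pure Nash equilibrium.
Driver A against Highway: payoffs -4, 1 → best response Bridge.
Driver A against Avenue: payoffs 3, -5 → best response Avenue.
Driver B against Avenue: payoffs -5, 3 → best response Avenue.
Driver B against Bridge: payoffs 2, -5 → best response Highway.
Mutual best responses: (Avenue, Avenue); (Bridge, Highway).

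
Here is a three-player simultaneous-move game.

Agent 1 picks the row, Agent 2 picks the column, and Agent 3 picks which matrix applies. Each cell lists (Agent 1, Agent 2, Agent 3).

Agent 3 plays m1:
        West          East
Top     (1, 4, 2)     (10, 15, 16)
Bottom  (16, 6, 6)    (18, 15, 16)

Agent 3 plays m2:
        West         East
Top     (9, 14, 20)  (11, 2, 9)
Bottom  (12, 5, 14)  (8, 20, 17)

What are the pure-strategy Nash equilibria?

none

Agent 1 against (West, m1): payoffs 1, 16 → best response Bottom.
Agent 1 against (West, m2): payoffs 9, 12 → best response Bottom.
Agent 1 against (East, m1): payoffs 10, 18 → best response Bottom.
Agent 1 against (East, m2): payoffs 11, 8 → best response Top.
Agent 2 against (Top, m1): payoffs 4, 15 → best response East.
Agent 2 against (Top, m2): payoffs 14, 2 → best response West.
Agent 2 against (Bottom, m1): payoffs 6, 15 → best response East.
Agent 2 against (Bottom, m2): payoffs 5, 20 → best response East.
Agent 3 against (Top, West): payoffs 2, 20 → best response m2.
Agent 3 against (Top, East): payoffs 16, 9 → best response m1.
Agent 3 against (Bottom, West): payoffs 6, 14 → best response m2.
Agent 3 against (Bottom, East): payoffs 16, 17 → best response m2.
No profile is a mutual best response for all players.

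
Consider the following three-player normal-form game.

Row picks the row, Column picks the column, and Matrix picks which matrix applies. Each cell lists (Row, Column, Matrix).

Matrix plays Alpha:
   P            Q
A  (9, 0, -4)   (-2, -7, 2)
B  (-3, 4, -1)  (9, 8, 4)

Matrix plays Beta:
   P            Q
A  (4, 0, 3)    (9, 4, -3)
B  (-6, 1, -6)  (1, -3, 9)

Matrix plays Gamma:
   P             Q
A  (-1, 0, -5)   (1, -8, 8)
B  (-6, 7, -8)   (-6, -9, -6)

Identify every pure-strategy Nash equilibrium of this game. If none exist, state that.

For each strategy profile, look for a profitable unilateral deviation.
(A, P, Alpha): Matrix can switch to Beta (-4 → 3). Not NE.
(A, P, Beta): Column can switch to Q (0 → 4). Not NE.
(A, P, Gamma): Matrix can switch to Alpha (-5 → -4). Not NE.
(A, Q, Alpha): Row can switch to B (-2 → 9). Not NE.
(A, Q, Beta): Matrix can switch to Alpha (-3 → 2). Not NE.
(A, Q, Gamma): Column can switch to P (-8 → 0). Not NE.
(B, P, Alpha): Row can switch to A (-3 → 9). Not NE.
(B, P, Beta): Row can switch to A (-6 → 4). Not NE.
(The remaining 4 profiles each have a profitable deviation by the same check.)

There is no pure-strategy Nash equilibrium.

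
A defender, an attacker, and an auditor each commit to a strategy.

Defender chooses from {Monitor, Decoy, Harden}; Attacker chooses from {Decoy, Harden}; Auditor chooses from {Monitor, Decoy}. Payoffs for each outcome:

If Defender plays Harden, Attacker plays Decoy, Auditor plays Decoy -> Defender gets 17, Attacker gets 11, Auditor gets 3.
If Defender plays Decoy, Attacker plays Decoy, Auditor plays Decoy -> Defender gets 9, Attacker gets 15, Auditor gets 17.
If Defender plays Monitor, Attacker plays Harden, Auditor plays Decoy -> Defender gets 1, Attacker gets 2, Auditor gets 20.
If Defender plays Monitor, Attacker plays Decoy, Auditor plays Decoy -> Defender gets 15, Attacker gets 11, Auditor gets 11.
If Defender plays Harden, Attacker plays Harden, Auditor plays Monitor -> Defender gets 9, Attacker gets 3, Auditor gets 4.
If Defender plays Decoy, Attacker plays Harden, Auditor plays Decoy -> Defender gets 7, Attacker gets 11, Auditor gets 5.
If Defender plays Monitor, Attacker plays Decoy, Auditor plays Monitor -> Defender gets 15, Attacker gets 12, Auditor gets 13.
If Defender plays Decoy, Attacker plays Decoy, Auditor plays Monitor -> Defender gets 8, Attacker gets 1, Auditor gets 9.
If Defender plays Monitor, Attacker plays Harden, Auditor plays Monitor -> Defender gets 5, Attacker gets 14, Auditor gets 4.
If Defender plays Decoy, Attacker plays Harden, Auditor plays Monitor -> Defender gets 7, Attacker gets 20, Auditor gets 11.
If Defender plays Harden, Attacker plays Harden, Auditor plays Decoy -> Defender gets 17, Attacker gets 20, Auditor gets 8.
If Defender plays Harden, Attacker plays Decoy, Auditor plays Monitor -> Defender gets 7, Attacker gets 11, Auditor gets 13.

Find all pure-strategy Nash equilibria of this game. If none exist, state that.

Defender against (Decoy, Monitor): payoffs 15, 8, 7 → best response Monitor.
Defender against (Decoy, Decoy): payoffs 15, 9, 17 → best response Harden.
Defender against (Harden, Monitor): payoffs 5, 7, 9 → best response Harden.
Defender against (Harden, Decoy): payoffs 1, 7, 17 → best response Harden.
Attacker against (Monitor, Monitor): payoffs 12, 14 → best response Harden.
Attacker against (Monitor, Decoy): payoffs 11, 2 → best response Decoy.
Attacker against (Decoy, Monitor): payoffs 1, 20 → best response Harden.
Attacker against (Decoy, Decoy): payoffs 15, 11 → best response Decoy.
Attacker against (Harden, Monitor): payoffs 11, 3 → best response Decoy.
Attacker against (Harden, Decoy): payoffs 11, 20 → best response Harden.
Auditor against (Monitor, Decoy): payoffs 13, 11 → best response Monitor.
Auditor against (Monitor, Harden): payoffs 4, 20 → best response Decoy.
Auditor against (Decoy, Decoy): payoffs 9, 17 → best response Decoy.
Auditor against (Decoy, Harden): payoffs 11, 5 → best response Monitor.
Auditor against (Harden, Decoy): payoffs 13, 3 → best response Monitor.
Auditor against (Harden, Harden): payoffs 4, 8 → best response Decoy.
Mutual best responses: (Harden, Harden, Decoy).

The unique pure-strategy Nash equilibrium is (Harden, Harden, Decoy).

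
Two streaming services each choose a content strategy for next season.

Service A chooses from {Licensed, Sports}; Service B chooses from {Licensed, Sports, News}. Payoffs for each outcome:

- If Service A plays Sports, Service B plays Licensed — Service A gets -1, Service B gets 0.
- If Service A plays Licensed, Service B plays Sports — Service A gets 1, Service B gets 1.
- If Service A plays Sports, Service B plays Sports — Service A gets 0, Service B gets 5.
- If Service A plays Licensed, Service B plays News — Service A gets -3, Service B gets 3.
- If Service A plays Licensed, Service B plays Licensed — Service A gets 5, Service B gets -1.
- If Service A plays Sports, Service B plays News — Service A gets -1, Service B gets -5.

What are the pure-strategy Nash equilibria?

Check each profile: it is a Nash equilibrium iff no player can strictly gain by switching unilaterally.
(Licensed, Licensed): Service B can switch to Sports (-1 → 1). Not NE.
(Licensed, Sports): Service B can switch to News (1 → 3). Not NE.
(Licensed, News): Service A can switch to Sports (-3 → -1). Not NE.
(Sports, Licensed): Service A can switch to Licensed (-1 → 5). Not NE.
(Sports, Sports): Service A can switch to Licensed (0 → 1). Not NE.
(Sports, News): Service B can switch to Licensed (-5 → 0). Not NE.

This game has no pure Nash equilibrium.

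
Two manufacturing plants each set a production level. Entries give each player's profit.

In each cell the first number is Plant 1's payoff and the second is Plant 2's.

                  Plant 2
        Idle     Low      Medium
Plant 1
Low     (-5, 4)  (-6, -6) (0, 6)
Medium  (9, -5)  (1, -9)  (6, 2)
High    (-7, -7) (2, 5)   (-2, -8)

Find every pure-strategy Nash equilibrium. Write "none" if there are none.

(Low, Idle): Plant 1 can switch to Medium (-5 → 9). Not NE.
(Low, Low): Plant 1 can switch to Medium (-6 → 1). Not NE.
(Low, Medium): Plant 1 can switch to Medium (0 → 6). Not NE.
(Medium, Idle): Plant 2 can switch to Medium (-5 → 2). Not NE.
(Medium, Low): Plant 1 can switch to High (1 → 2). Not NE.
(Medium, Medium): Plant 1 gets 6, best alternative 0; Plant 2 gets 2, best alternative -5. No profitable deviation — NE.
(High, Idle): Plant 1 can switch to Low (-7 → -5). Not NE.
(High, Low): Plant 1 gets 2, best alternative 1; Plant 2 gets 5, best alternative -7. No profitable deviation — NE.
(High, Medium): Plant 1 can switch to Low (-2 → 0). Not NE.

The pure Nash equilibria are (Medium, Medium) and (High, Low).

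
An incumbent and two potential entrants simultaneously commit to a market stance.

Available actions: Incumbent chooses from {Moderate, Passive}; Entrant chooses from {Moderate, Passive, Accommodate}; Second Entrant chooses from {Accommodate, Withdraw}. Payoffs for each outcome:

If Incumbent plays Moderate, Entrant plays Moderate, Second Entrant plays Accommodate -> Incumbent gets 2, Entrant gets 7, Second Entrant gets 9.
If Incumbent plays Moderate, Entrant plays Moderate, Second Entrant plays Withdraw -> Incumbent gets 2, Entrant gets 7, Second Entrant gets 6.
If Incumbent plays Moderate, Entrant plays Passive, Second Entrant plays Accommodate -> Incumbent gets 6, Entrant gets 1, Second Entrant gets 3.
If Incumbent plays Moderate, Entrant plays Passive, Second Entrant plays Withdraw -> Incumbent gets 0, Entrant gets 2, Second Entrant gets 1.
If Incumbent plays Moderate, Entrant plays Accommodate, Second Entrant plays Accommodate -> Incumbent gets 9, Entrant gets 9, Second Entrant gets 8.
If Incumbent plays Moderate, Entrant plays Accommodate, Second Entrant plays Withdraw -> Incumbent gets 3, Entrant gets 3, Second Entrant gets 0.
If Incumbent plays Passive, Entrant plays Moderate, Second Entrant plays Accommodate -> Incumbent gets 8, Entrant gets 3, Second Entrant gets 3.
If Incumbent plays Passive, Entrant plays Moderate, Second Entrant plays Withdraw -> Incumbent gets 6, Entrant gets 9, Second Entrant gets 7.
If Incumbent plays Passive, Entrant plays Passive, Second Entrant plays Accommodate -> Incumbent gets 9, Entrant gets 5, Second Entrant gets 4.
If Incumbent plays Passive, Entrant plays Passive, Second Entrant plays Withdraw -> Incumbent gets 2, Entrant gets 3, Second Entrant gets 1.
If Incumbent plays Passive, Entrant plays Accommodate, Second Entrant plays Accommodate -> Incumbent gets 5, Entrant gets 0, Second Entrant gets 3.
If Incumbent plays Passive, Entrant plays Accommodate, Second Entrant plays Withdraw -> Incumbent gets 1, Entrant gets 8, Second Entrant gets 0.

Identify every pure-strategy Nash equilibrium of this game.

The pure Nash equilibria are (Moderate, Accommodate, Accommodate) and (Passive, Moderate, Withdraw) and (Passive, Passive, Accommodate).

Incumbent against (Moderate, Accommodate): payoffs 2, 8 → best response Passive.
Incumbent against (Moderate, Withdraw): payoffs 2, 6 → best response Passive.
Incumbent against (Passive, Accommodate): payoffs 6, 9 → best response Passive.
Incumbent against (Passive, Withdraw): payoffs 0, 2 → best response Passive.
Incumbent against (Accommodate, Accommodate): payoffs 9, 5 → best response Moderate.
Incumbent against (Accommodate, Withdraw): payoffs 3, 1 → best response Moderate.
Entrant against (Moderate, Accommodate): payoffs 7, 1, 9 → best response Accommodate.
Entrant against (Moderate, Withdraw): payoffs 7, 2, 3 → best response Moderate.
Entrant against (Passive, Accommodate): payoffs 3, 5, 0 → best response Passive.
Entrant against (Passive, Withdraw): payoffs 9, 3, 8 → best response Moderate.
Second Entrant against (Moderate, Moderate): payoffs 9, 6 → best response Accommodate.
Second Entrant against (Moderate, Passive): payoffs 3, 1 → best response Accommodate.
Second Entrant against (Moderate, Accommodate): payoffs 8, 0 → best response Accommodate.
Second Entrant against (Passive, Moderate): payoffs 3, 7 → best response Withdraw.
Second Entrant against (Passive, Passive): payoffs 4, 1 → best response Accommodate.
Second Entrant against (Passive, Accommodate): payoffs 3, 0 → best response Accommodate.
Mutual best responses: (Moderate, Accommodate, Accommodate); (Passive, Moderate, Withdraw); (Passive, Passive, Accommodate).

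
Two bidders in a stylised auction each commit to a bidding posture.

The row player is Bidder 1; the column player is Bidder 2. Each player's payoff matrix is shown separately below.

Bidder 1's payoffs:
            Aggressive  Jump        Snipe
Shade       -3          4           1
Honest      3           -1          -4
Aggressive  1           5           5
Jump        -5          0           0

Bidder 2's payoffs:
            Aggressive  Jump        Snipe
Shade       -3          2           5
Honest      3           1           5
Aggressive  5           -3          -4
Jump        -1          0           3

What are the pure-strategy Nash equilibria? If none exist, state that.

There is no pure-strategy Nash equilibrium.

For each strategy profile, look for a profitable unilateral deviation.
(Shade, Aggressive): Bidder 1 can switch to Honest (-3 → 3). Not NE.
(Shade, Jump): Bidder 1 can switch to Aggressive (4 → 5). Not NE.
(Shade, Snipe): Bidder 1 can switch to Aggressive (1 → 5). Not NE.
(Honest, Aggressive): Bidder 2 can switch to Snipe (3 → 5). Not NE.
(Honest, Jump): Bidder 1 can switch to Shade (-1 → 4). Not NE.
(Honest, Snipe): Bidder 1 can switch to Shade (-4 → 1). Not NE.
(Aggressive, Aggressive): Bidder 1 can switch to Honest (1 → 3). Not NE.
(Aggressive, Jump): Bidder 2 can switch to Aggressive (-3 → 5). Not NE.
(Aggressive, Snipe): Bidder 2 can switch to Aggressive (-4 → 5). Not NE.
(Jump, Aggressive): Bidder 1 can switch to Shade (-5 → -3). Not NE.
(Jump, Jump): Bidder 1 can switch to Shade (0 → 4). Not NE.
(Jump, Snipe): Bidder 1 can switch to Shade (0 → 1). Not NE.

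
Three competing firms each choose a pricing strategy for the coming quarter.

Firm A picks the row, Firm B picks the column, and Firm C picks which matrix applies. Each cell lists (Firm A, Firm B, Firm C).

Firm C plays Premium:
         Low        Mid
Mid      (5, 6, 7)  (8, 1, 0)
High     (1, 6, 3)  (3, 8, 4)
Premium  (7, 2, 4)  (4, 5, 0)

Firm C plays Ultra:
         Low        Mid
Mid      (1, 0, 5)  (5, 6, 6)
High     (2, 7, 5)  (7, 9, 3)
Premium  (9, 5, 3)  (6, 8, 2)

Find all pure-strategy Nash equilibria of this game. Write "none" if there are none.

This game has no pure Nash equilibrium.

(Mid, Low, Premium): Firm A can switch to Premium (5 → 7). Not NE.
(Mid, Low, Ultra): Firm A can switch to High (1 → 2). Not NE.
(Mid, Mid, Premium): Firm B can switch to Low (1 → 6). Not NE.
(Mid, Mid, Ultra): Firm A can switch to High (5 → 7). Not NE.
(High, Low, Premium): Firm A can switch to Mid (1 → 5). Not NE.
(High, Low, Ultra): Firm A can switch to Premium (2 → 9). Not NE.
(High, Mid, Premium): Firm A can switch to Mid (3 → 8). Not NE.
(High, Mid, Ultra): Firm C can switch to Premium (3 → 4). Not NE.
(Premium, Low, Premium): Firm B can switch to Mid (2 → 5). Not NE.
(Premium, Low, Ultra): Firm B can switch to Mid (5 → 8). Not NE.
(The remaining 2 profiles each have a profitable deviation by the same check.)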